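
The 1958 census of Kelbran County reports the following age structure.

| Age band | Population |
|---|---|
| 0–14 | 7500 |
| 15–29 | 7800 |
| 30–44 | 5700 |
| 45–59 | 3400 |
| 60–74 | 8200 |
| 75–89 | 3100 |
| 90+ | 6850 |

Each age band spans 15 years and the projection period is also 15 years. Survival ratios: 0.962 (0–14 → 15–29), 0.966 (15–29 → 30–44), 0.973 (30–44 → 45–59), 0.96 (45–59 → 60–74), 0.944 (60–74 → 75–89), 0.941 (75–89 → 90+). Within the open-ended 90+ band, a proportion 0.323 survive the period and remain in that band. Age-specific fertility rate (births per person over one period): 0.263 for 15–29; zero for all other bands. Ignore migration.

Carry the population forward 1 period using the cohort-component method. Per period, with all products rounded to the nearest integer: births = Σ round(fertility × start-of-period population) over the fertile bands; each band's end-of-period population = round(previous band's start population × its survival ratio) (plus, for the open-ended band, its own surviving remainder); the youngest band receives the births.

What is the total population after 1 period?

38482

[period 1]
Births: 7800 × 0.263 = 2051
15–29: 7500 × 0.962 = 7215
30–44: 7800 × 0.966 = 7535
45–59: 5700 × 0.973 = 5546
60–74: 3400 × 0.96 = 3264
75–89: 8200 × 0.944 = 7741
90+: 3100 × 0.941 + 6850 × 0.323 = 2917 + 2213 = 5130
→ [2051, 7215, 7535, 5546, 3264, 7741, 5130]
Total after period 1: 2051 + 7215 + 7535 + 5546 + 3264 + 7741 + 5130 = 38482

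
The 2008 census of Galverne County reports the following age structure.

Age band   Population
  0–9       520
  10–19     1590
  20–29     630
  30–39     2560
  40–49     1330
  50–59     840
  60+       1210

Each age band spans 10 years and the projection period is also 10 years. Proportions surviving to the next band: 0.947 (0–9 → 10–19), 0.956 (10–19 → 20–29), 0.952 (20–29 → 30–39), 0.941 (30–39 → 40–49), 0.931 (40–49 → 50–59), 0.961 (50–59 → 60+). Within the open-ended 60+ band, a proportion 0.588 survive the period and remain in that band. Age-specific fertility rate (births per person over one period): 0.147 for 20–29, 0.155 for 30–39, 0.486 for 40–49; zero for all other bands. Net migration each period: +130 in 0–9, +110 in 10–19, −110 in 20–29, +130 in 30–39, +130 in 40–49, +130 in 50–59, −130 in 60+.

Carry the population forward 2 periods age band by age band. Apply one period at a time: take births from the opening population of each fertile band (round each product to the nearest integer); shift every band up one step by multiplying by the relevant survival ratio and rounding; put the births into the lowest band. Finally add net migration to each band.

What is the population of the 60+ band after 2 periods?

2001

Call the bands 1 to 7, youngest first.
— Period 1 —
Births: 630 * 0.147 = 93  |  2560 * 0.155 = 397  |  1330 * 0.486 = 646 ⇒ total 1136
Band 2: 520 * 0.947 = 492
Band 3: 1590 * 0.956 = 1520
Band 4: 630 * 0.952 = 600
Band 5: 2560 * 0.941 = 2409
Band 6: 1330 * 0.931 = 1238
Band 7: 840 * 0.961 + 1210 * 0.588 = 807 + 711 = 1518
Net migration: Band 1 + 130 → 1266; Band 2 + 110 → 602; Band 3 − 110 → 1410; Band 4 + 130 → 730; Band 5 + 130 → 2539; Band 6 + 130 → 1368; Band 7 − 130 → 1388
End of period: [1266, 602, 1410, 730, 2539, 1368, 1388]
— Period 2 —
Births: 1410 * 0.147 = 207  |  730 * 0.155 = 113  |  2539 * 0.486 = 1234 ⇒ total 1554
Band 2: 1266 * 0.947 = 1199
Band 3: 602 * 0.956 = 576
Band 4: 1410 * 0.952 = 1342
Band 5: 730 * 0.941 = 687
Band 6: 2539 * 0.931 = 2364
Band 7: 1368 * 0.961 + 1388 * 0.588 = 1315 + 816 = 2131
Net migration: Band 1 + 130 → 1684; Band 2 + 110 → 1309; Band 3 − 110 → 466; Band 4 + 130 → 1472; Band 5 + 130 → 817; Band 6 + 130 → 2494; Band 7 − 130 → 2001
End of period: [1684, 1309, 466, 1472, 817, 2494, 2001]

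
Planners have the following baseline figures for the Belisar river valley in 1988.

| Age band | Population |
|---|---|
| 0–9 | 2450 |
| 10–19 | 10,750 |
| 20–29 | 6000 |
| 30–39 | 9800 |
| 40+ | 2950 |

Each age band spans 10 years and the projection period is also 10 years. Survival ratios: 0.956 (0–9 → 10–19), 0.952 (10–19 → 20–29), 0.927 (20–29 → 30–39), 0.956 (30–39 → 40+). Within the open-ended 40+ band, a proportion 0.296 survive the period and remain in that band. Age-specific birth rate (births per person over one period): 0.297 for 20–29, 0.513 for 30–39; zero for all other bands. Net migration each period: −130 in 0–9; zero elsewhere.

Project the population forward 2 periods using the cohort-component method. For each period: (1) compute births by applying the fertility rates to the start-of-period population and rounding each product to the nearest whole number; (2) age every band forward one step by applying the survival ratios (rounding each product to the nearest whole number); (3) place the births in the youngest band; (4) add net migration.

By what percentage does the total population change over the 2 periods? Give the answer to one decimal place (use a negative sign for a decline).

[period 1]
Births: 6000 × 0.297 = 1782  |  9800 × 0.513 = 5027 → total 6809
10–19: 2450 × 0.956 = 2342
20–29: 10750 × 0.952 = 10234
30–39: 6000 × 0.927 = 5562
40+: 9800 × 0.956 + 2950 × 0.296 = 9369 + 873 = 10242
Net migration: 0–9 − 130 → 6679
Giving 6679 / 2342 / 10234 / 5562 / 10242.
[period 2]
Births: 10234 × 0.297 = 3039  |  5562 × 0.513 = 2853 → total 5892
10–19: 6679 × 0.956 = 6385
20–29: 2342 × 0.952 = 2230
30–39: 10234 × 0.927 = 9487
40+: 5562 × 0.956 + 10242 × 0.296 = 5317 + 3032 = 8349
Net migration: 0–9 − 130 → 5762
Giving 5762 / 6385 / 2230 / 9487 / 8349.
Total: 31950 → 32213; change = 263; percentage change = 0.8%

0.8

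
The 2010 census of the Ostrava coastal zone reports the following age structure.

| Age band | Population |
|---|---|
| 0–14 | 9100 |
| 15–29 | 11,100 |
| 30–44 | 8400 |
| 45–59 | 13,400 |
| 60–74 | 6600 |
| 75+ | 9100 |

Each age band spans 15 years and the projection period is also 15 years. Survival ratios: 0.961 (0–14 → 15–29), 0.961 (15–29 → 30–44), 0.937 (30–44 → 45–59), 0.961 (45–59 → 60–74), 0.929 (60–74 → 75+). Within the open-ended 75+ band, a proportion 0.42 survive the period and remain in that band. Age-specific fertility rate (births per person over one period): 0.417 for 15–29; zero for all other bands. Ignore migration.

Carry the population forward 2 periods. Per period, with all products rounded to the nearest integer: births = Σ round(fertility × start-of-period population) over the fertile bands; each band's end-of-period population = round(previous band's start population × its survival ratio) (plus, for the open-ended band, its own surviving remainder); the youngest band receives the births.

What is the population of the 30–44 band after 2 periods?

After projecting period 1:
Births: 11100 * 0.417 = 4629
15–29: 9100 * 0.961 = 8745
30–44: 11100 * 0.961 = 10667
45–59: 8400 * 0.937 = 7871
60–74: 13400 * 0.961 = 12877
75+: 6600 * 0.929 + 9100 * 0.42 = 6131 + 3822 = 9953
Population now: 0–14=4629, 15–29=8745, 30–44=10667, 45–59=7871, 60–74=12877, 75+=9953
After projecting period 2:
Births: 8745 * 0.417 = 3647
15–29: 4629 * 0.961 = 4448
30–44: 8745 * 0.961 = 8404
45–59: 10667 * 0.937 = 9995
60–74: 7871 * 0.961 = 7564
75+: 12877 * 0.929 + 9953 * 0.42 = 11963 + 4180 = 16143
Population now: 0–14=3647, 15–29=4448, 30–44=8404, 45–59=9995, 60–74=7564, 75+=16143

8404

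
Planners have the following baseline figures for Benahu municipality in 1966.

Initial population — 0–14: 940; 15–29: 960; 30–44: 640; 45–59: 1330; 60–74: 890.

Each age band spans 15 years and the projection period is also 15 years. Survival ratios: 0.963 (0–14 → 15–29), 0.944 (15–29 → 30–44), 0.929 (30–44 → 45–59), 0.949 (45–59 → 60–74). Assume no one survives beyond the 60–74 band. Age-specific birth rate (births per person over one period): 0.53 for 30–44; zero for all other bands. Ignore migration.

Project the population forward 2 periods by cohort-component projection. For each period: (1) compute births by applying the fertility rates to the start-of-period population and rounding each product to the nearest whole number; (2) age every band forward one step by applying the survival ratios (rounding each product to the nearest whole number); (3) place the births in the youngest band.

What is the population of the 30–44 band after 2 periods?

[period 1]
Births: 640 × 0.53 = 339
15–29: 940 × 0.963 = 905
30–44: 960 × 0.944 = 906
45–59: 640 × 0.929 = 595
60–74: 1330 × 0.949 = 1262
Population now: 0–14=339, 15–29=905, 30–44=906, 45–59=595, 60–74=1262
[period 2]
Births: 906 × 0.53 = 480
15–29: 339 × 0.963 = 326
30–44: 905 × 0.944 = 854
45–59: 906 × 0.929 = 842
60–74: 595 × 0.949 = 565
Population now: 0–14=480, 15–29=326, 30–44=854, 45–59=842, 60–74=565

854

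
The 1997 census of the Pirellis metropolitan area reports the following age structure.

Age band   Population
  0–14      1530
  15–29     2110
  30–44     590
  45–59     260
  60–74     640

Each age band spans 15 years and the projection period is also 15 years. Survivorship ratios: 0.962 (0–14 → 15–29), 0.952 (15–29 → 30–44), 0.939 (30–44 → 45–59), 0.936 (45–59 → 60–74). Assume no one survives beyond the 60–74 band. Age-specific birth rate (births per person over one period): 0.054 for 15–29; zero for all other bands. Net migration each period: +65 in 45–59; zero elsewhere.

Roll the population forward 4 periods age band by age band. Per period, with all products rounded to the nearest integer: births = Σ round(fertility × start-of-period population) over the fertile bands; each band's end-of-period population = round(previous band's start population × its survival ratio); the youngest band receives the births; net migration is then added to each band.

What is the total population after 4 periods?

[period 1]
Births: 2110 × 0.054 = 114
15–29: 1530 × 0.962 = 1472
30–44: 2110 × 0.952 = 2009
45–59: 590 × 0.939 = 554
60–74: 260 × 0.936 = 243
Net migration: 45–59 + 65 → 619
End of period: [114, 1472, 2009, 619, 243]
[period 2]
Births: 1472 × 0.054 = 79
15–29: 114 × 0.962 = 110
30–44: 1472 × 0.952 = 1401
45–59: 2009 × 0.939 = 1886
60–74: 619 × 0.936 = 579
Net migration: 45–59 + 65 → 1951
End of period: [79, 110, 1401, 1951, 579]
[period 3]
Births: 110 × 0.054 = 6
15–29: 79 × 0.962 = 76
30–44: 110 × 0.952 = 105
45–59: 1401 × 0.939 = 1316
60–74: 1951 × 0.936 = 1826
Net migration: 45–59 + 65 → 1381
End of period: [6, 76, 105, 1381, 1826]
[period 4]
Births: 76 × 0.054 = 4
15–29: 6 × 0.962 = 6
30–44: 76 × 0.952 = 72
45–59: 105 × 0.939 = 99
60–74: 1381 × 0.936 = 1293
Net migration: 45–59 + 65 → 164
End of period: [4, 6, 72, 164, 1293]
Total after period 4: 4 + 6 + 72 + 164 + 1293 = 1539

1539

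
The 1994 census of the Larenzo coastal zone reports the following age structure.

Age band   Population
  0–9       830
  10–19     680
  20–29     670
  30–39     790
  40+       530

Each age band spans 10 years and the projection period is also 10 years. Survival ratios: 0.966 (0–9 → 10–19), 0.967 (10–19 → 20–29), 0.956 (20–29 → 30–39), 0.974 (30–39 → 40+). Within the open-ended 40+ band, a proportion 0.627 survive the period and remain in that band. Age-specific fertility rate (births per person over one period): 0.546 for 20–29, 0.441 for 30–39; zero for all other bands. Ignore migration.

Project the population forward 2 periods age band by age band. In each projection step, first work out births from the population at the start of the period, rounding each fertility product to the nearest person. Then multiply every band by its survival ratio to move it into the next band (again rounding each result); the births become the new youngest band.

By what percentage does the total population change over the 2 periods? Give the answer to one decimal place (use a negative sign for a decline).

[period 1]
Births: 670 * 0.546 = 366, 790 * 0.441 = 348 ⇒ total 714
10–19: 830 * 0.966 = 802
20–29: 680 * 0.967 = 658
30–39: 670 * 0.956 = 641
40+: 790 * 0.974 + 530 * 0.627 = 769 + 332 = 1101
→ [714, 802, 658, 641, 1101]
[period 2]
Births: 658 * 0.546 = 359, 641 * 0.441 = 283 ⇒ total 642
10–19: 714 * 0.966 = 690
20–29: 802 * 0.967 = 776
30–39: 658 * 0.956 = 629
40+: 641 * 0.974 + 1101 * 0.627 = 624 + 690 = 1314
→ [642, 690, 776, 629, 1314]
Total: 3500 → 4051; change = 551; percentage change = 15.7%

15.7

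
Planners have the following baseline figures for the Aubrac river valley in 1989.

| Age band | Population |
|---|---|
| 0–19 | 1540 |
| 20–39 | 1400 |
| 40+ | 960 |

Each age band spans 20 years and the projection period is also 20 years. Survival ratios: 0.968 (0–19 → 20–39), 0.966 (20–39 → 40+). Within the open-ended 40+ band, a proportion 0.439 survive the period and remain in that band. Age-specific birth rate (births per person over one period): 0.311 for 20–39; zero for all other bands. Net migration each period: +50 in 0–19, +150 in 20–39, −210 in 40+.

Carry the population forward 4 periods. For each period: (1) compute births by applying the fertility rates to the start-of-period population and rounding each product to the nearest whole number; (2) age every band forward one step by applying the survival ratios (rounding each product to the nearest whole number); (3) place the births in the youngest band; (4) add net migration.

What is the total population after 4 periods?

1676

(Bands numbered youngest = 1 to oldest = 3.)
Period 1.
Births: 1400 * 0.311 = 435
Band 2: 1540 * 0.968 = 1491
Band 3: 1400 * 0.966 + 960 * 0.439 = 1352 + 421 = 1773
Net migration: Band 1 + 50 → 485; Band 2 + 150 → 1641; Band 3 − 210 → 1563
→ [485, 1641, 1563]
Period 2.
Births: 1641 * 0.311 = 510
Band 2: 485 * 0.968 = 469
Band 3: 1641 * 0.966 + 1563 * 0.439 = 1585 + 686 = 2271
Net migration: Band 1 + 50 → 560; Band 2 + 150 → 619; Band 3 − 210 → 2061
→ [560, 619, 2061]
Period 3.
Births: 619 * 0.311 = 193
Band 2: 560 * 0.968 = 542
Band 3: 619 * 0.966 + 2061 * 0.439 = 598 + 905 = 1503
Net migration: Band 1 + 50 → 243; Band 2 + 150 → 692; Band 3 − 210 → 1293
→ [243, 692, 1293]
Period 4.
Births: 692 * 0.311 = 215
Band 2: 243 * 0.968 = 235
Band 3: 692 * 0.966 + 1293 * 0.439 = 668 + 568 = 1236
Net migration: Band 1 + 50 → 265; Band 2 + 150 → 385; Band 3 − 210 → 1026
→ [265, 385, 1026]
Total after period 4: 265 + 385 + 1026 = 1676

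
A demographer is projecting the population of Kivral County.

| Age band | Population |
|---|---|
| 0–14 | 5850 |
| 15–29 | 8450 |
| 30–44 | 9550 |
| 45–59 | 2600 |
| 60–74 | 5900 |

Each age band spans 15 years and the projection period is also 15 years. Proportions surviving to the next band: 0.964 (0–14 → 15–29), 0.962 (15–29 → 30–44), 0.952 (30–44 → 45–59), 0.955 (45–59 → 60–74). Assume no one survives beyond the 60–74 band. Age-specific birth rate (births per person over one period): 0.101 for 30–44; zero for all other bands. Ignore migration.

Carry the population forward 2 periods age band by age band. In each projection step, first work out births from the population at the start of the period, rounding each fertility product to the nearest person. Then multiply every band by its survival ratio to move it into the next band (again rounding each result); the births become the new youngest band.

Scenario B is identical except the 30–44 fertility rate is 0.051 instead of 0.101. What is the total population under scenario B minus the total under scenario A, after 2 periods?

Period 1:
Births: 9550 × 0.101 = 965
15–29: 5850 × 0.964 = 5639
30–44: 8450 × 0.962 = 8129
45–59: 9550 × 0.952 = 9092
60–74: 2600 × 0.955 = 2483
→ [965, 5639, 8129, 9092, 2483]
Period 2:
Births: 8129 × 0.101 = 821
15–29: 965 × 0.964 = 930
30–44: 5639 × 0.962 = 5425
45–59: 8129 × 0.952 = 7739
60–74: 9092 × 0.955 = 8683
→ [821, 930, 5425, 7739, 8683]
Scenario A total after 2 periods: 23598
Scenario B projection —
Period 1:
Births: 9550 × 0.051 = 487
15–29: 5850 × 0.964 = 5639
30–44: 8450 × 0.962 = 8129
45–59: 9550 × 0.952 = 9092
60–74: 2600 × 0.955 = 2483
→ [487, 5639, 8129, 9092, 2483]
Period 2:
Births: 8129 × 0.051 = 415
15–29: 487 × 0.964 = 469
30–44: 5639 × 0.962 = 5425
45–59: 8129 × 0.952 = 7739
60–74: 9092 × 0.955 = 8683
→ [415, 469, 5425, 7739, 8683]
Scenario B total after 2 periods: 22731
Difference B − A = 22731 − 23598 = -867

-867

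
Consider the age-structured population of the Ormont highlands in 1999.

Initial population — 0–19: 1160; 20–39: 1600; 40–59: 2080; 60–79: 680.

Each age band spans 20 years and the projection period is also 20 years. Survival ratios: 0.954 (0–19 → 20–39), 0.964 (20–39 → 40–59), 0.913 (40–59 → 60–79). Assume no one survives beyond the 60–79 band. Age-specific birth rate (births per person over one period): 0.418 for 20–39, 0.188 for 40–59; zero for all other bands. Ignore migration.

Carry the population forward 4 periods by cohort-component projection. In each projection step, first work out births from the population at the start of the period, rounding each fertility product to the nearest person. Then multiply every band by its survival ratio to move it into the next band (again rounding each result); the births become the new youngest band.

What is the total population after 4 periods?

2660

Period 1.
Births: 1600 × 0.418 = 669, 2080 × 0.188 = 391 ⇒ total 1060
20–39: 1160 × 0.954 = 1107
40–59: 1600 × 0.964 = 1542
60–79: 2080 × 0.913 = 1899
Population now: 0–19=1060, 20–39=1107, 40–59=1542, 60–79=1899
Period 2.
Births: 1107 × 0.418 = 463, 1542 × 0.188 = 290 ⇒ total 753
20–39: 1060 × 0.954 = 1011
40–59: 1107 × 0.964 = 1067
60–79: 1542 × 0.913 = 1408
Population now: 0–19=753, 20–39=1011, 40–59=1067, 60–79=1408
Period 3.
Births: 1011 × 0.418 = 423, 1067 × 0.188 = 201 ⇒ total 624
20–39: 753 × 0.954 = 718
40–59: 1011 × 0.964 = 975
60–79: 1067 × 0.913 = 974
Population now: 0–19=624, 20–39=718, 40–59=975, 60–79=974
Period 4.
Births: 718 × 0.418 = 300, 975 × 0.188 = 183 ⇒ total 483
20–39: 624 × 0.954 = 595
40–59: 718 × 0.964 = 692
60–79: 975 × 0.913 = 890
Population now: 0–19=483, 20–39=595, 40–59=692, 60–79=890
Total after period 4: 483 + 595 + 692 + 890 = 2660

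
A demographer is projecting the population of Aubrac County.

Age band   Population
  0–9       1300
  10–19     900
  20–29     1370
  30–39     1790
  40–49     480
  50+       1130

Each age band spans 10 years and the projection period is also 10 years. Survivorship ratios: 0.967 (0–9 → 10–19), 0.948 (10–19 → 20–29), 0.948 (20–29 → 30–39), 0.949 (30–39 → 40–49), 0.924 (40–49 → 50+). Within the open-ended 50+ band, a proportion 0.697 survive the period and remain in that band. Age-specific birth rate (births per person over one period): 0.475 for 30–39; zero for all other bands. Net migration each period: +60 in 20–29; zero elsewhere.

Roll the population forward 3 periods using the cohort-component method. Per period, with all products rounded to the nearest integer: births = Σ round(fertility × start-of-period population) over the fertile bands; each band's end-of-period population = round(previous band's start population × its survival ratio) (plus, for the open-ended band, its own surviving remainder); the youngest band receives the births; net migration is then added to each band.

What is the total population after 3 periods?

Period 1:
Births: 1790 × 0.475 = 850
10–19: 1300 × 0.967 = 1257
20–29: 900 × 0.948 = 853
30–39: 1370 × 0.948 = 1299
40–49: 1790 × 0.949 = 1699
50+: 480 × 0.924 + 1130 × 0.697 = 444 + 788 = 1232
Net migration: 20–29 + 60 → 913
Giving 850 / 1257 / 913 / 1299 / 1699 / 1232.
Period 2:
Births: 1299 × 0.475 = 617
10–19: 850 × 0.967 = 822
20–29: 1257 × 0.948 = 1192
30–39: 913 × 0.948 = 866
40–49: 1299 × 0.949 = 1233
50+: 1699 × 0.924 + 1232 × 0.697 = 1570 + 859 = 2429
Net migration: 20–29 + 60 → 1252
Giving 617 / 822 / 1252 / 866 / 1233 / 2429.
Period 3:
Births: 866 × 0.475 = 411
10–19: 617 × 0.967 = 597
20–29: 822 × 0.948 = 779
30–39: 1252 × 0.948 = 1187
40–49: 866 × 0.949 = 822
50+: 1233 × 0.924 + 2429 × 0.697 = 1139 + 1693 = 2832
Net migration: 20–29 + 60 → 839
Giving 411 / 597 / 839 / 1187 / 822 / 2832.
Total after period 3: 411 + 597 + 839 + 1187 + 822 + 2832 = 6688

6688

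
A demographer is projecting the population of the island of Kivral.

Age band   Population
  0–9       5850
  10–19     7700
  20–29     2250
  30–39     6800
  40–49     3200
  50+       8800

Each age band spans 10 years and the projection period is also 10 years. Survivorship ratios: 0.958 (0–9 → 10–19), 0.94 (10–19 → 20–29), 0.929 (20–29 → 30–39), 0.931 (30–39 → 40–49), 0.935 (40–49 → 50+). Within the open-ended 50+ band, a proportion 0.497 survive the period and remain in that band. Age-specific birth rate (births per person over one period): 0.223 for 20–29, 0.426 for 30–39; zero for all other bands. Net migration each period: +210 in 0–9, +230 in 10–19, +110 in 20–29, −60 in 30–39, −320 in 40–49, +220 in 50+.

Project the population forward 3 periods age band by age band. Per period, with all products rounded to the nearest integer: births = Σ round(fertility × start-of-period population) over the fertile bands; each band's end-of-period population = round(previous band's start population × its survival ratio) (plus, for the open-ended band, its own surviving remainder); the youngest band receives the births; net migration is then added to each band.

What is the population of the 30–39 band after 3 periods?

Numbering the groups 1..6 from youngest to oldest:
After projecting period 1:
Births: 2250 × 0.223 = 502 ; 6800 × 0.426 = 2897 ⇒ total 3399
Group 2: 5850 × 0.958 = 5604
Group 3: 7700 × 0.94 = 7238
Group 4: 2250 × 0.929 = 2090
Group 5: 6800 × 0.931 = 6331
Group 6: 3200 × 0.935 + 8800 × 0.497 = 2992 + 4374 = 7366
Net migration: Group 1 + 210 → 3609; Group 2 + 230 → 5834; Group 3 + 110 → 7348; Group 4 − 60 → 2030; Group 5 − 320 → 6011; Group 6 + 220 → 7586
Giving 3609 / 5834 / 7348 / 2030 / 6011 / 7586.
After projecting period 2:
Births: 7348 × 0.223 = 1639 ; 2030 × 0.426 = 865 ⇒ total 2504
Group 2: 3609 × 0.958 = 3457
Group 3: 5834 × 0.94 = 5484
Group 4: 7348 × 0.929 = 6826
Group 5: 2030 × 0.931 = 1890
Group 6: 6011 × 0.935 + 7586 × 0.497 = 5620 + 3770 = 9390
Net migration: Group 1 + 210 → 2714; Group 2 + 230 → 3687; Group 3 + 110 → 5594; Group 4 − 60 → 6766; Group 5 − 320 → 1570; Group 6 + 220 → 9610
Giving 2714 / 3687 / 5594 / 6766 / 1570 / 9610.
After projecting period 3:
Births: 5594 × 0.223 = 1247 ; 6766 × 0.426 = 2882 ⇒ total 4129
Group 2: 2714 × 0.958 = 2600
Group 3: 3687 × 0.94 = 3466
Group 4: 5594 × 0.929 = 5197
Group 5: 6766 × 0.931 = 6299
Group 6: 1570 × 0.935 + 9610 × 0.497 = 1468 + 4776 = 6244
Net migration: Group 1 + 210 → 4339; Group 2 + 230 → 2830; Group 3 + 110 → 3576; Group 4 − 60 → 5137; Group 5 − 320 → 5979; Group 6 + 220 → 6464
Giving 4339 / 2830 / 3576 / 5137 / 5979 / 6464.

5137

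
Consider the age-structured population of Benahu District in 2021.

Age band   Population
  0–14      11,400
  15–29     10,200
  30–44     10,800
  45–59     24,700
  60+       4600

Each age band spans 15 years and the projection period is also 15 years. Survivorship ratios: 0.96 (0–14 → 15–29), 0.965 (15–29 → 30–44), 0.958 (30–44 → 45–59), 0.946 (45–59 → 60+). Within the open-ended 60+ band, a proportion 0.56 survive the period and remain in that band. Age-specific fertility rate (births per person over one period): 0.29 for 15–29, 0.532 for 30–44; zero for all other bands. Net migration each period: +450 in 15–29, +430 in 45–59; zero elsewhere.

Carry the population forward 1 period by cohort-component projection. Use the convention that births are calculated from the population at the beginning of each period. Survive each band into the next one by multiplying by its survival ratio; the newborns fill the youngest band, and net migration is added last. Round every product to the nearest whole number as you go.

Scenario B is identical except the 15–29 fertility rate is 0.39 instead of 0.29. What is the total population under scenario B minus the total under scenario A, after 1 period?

1020

After projecting period 1:
Births: 10200 × 0.29 = 2958  |  10800 × 0.532 = 5746 — total 8704
15–29: 11400 × 0.96 = 10944
30–44: 10200 × 0.965 = 9843
45–59: 10800 × 0.958 = 10346
60+: 24700 × 0.946 + 4600 × 0.56 = 23366 + 2576 = 25942
Net migration: 15–29 + 450 → 11394; 45–59 + 430 → 10776
Giving 8704 / 11394 / 9843 / 10776 / 25942.
Scenario A total after 1 period: 66659
Scenario B projection —
After projecting period 1:
Births: 10200 × 0.39 = 3978  |  10800 × 0.532 = 5746 — total 9724
15–29: 11400 × 0.96 = 10944
30–44: 10200 × 0.965 = 9843
45–59: 10800 × 0.958 = 10346
60+: 24700 × 0.946 + 4600 × 0.56 = 23366 + 2576 = 25942
Net migration: 15–29 + 450 → 11394; 45–59 + 430 → 10776
Giving 9724 / 11394 / 9843 / 10776 / 25942.
Scenario B total after 1 period: 67679
Difference B − A = 67679 − 66659 = 1020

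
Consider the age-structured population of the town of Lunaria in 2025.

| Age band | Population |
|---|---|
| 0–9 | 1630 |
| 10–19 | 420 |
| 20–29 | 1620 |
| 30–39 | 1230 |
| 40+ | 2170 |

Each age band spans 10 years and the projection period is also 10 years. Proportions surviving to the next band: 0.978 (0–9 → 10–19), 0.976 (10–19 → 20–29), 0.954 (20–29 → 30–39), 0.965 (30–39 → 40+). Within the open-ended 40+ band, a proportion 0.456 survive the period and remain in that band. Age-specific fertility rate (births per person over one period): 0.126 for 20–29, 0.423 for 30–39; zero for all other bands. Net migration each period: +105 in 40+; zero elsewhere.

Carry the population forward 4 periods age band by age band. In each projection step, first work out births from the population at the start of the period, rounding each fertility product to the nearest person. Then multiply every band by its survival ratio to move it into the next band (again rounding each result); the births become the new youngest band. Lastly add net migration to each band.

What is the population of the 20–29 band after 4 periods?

673

Period 1.
Births: 1620 * 0.126 = 204  |  1230 * 0.423 = 520 → 724
10–19: 1630 * 0.978 = 1594
20–29: 420 * 0.976 = 410
30–39: 1620 * 0.954 = 1545
40+: 1230 * 0.965 + 2170 * 0.456 = 1187 + 990 = 2177
Net migration: 40+ + 105 → 2282
End of period: [724, 1594, 410, 1545, 2282]
Period 2.
Births: 410 * 0.126 = 52  |  1545 * 0.423 = 654 → 706
10–19: 724 * 0.978 = 708
20–29: 1594 * 0.976 = 1556
30–39: 410 * 0.954 = 391
40+: 1545 * 0.965 + 2282 * 0.456 = 1491 + 1041 = 2532
Net migration: 40+ + 105 → 2637
End of period: [706, 708, 1556, 391, 2637]
Period 3.
Births: 1556 * 0.126 = 196  |  391 * 0.423 = 165 → 361
10–19: 706 * 0.978 = 690
20–29: 708 * 0.976 = 691
30–39: 1556 * 0.954 = 1484
40+: 391 * 0.965 + 2637 * 0.456 = 377 + 1202 = 1579
Net migration: 40+ + 105 → 1684
End of period: [361, 690, 691, 1484, 1684]
Period 4.
Births: 691 * 0.126 = 87  |  1484 * 0.423 = 628 → 715
10–19: 361 * 0.978 = 353
20–29: 690 * 0.976 = 673
30–39: 691 * 0.954 = 659
40+: 1484 * 0.965 + 1684 * 0.456 = 1432 + 768 = 2200
Net migration: 40+ + 105 → 2305
End of period: [715, 353, 673, 659, 2305]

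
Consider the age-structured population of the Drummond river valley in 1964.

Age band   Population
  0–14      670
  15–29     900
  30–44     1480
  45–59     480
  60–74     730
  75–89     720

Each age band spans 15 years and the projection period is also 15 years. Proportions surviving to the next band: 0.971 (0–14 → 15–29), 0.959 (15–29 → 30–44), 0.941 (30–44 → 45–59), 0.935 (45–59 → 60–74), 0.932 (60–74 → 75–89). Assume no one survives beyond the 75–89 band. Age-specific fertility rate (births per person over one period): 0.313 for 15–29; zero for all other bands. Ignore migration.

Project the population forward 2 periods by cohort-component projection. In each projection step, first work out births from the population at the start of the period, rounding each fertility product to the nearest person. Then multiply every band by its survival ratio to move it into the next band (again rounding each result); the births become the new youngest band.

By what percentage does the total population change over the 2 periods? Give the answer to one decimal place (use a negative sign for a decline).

Period 1.
Births: 900 × 0.313 = 282
15–29: 670 × 0.971 = 651
30–44: 900 × 0.959 = 863
45–59: 1480 × 0.941 = 1393
60–74: 480 × 0.935 = 449
75–89: 730 × 0.932 = 680
End of period: [282, 651, 863, 1393, 449, 680]
Period 2.
Births: 651 × 0.313 = 204
15–29: 282 × 0.971 = 274
30–44: 651 × 0.959 = 624
45–59: 863 × 0.941 = 812
60–74: 1393 × 0.935 = 1302
75–89: 449 × 0.932 = 418
End of period: [204, 274, 624, 812, 1302, 418]
Total: 4980 → 3634; change = -1346; percentage change = -27.0%

-27.0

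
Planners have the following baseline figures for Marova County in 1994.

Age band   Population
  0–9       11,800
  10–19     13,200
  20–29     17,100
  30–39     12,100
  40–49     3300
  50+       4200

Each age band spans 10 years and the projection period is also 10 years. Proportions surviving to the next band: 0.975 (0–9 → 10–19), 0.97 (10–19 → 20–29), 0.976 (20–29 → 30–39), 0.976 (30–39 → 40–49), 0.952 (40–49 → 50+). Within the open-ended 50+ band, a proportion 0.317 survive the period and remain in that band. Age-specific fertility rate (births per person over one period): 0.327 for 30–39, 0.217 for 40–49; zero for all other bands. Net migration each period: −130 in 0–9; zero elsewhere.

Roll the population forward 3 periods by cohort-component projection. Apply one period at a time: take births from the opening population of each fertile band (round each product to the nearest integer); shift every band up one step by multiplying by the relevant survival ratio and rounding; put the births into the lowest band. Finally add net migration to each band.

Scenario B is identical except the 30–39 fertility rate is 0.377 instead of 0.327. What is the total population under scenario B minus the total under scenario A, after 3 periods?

2009

[period 1]
Births: 12100 × 0.327 = 3957  |  3300 × 0.217 = 716 ⇒ total 4673
10–19: 11800 × 0.975 = 11505
20–29: 13200 × 0.97 = 12804
30–39: 17100 × 0.976 = 16690
40–49: 12100 × 0.976 = 11810
50+: 3300 × 0.952 + 4200 × 0.317 = 3142 + 1331 = 4473
Net migration: 0–9 − 130 → 4543
End of period: [4543, 11505, 12804, 16690, 11810, 4473]
[period 2]
Births: 16690 × 0.327 = 5458  |  11810 × 0.217 = 2563 ⇒ total 8021
10–19: 4543 × 0.975 = 4429
20–29: 11505 × 0.97 = 11160
30–39: 12804 × 0.976 = 12497
40–49: 16690 × 0.976 = 16289
50+: 11810 × 0.952 + 4473 × 0.317 = 11243 + 1418 = 12661
Net migration: 0–9 − 130 → 7891
End of period: [7891, 4429, 11160, 12497, 16289, 12661]
[period 3]
Births: 12497 × 0.327 = 4087  |  16289 × 0.217 = 3535 ⇒ total 7622
10–19: 7891 × 0.975 = 7694
20–29: 4429 × 0.97 = 4296
30–39: 11160 × 0.976 = 10892
40–49: 12497 × 0.976 = 12197
50+: 16289 × 0.952 + 12661 × 0.317 = 15507 + 4014 = 19521
Net migration: 0–9 − 130 → 7492
End of period: [7492, 7694, 4296, 10892, 12197, 19521]
Scenario A total after 3 periods: 62092
Scenario B projection —
[period 1]
Births: 12100 × 0.377 = 4562  |  3300 × 0.217 = 716 ⇒ total 5278
10–19: 11800 × 0.975 = 11505
20–29: 13200 × 0.97 = 12804
30–39: 17100 × 0.976 = 16690
40–49: 12100 × 0.976 = 11810
50+: 3300 × 0.952 + 4200 × 0.317 = 3142 + 1331 = 4473
Net migration: 0–9 − 130 → 5148
End of period: [5148, 11505, 12804, 16690, 11810, 4473]
[period 2]
Births: 16690 × 0.377 = 6292  |  11810 × 0.217 = 2563 ⇒ total 8855
10–19: 5148 × 0.975 = 5019
20–29: 11505 × 0.97 = 11160
30–39: 12804 × 0.976 = 12497
40–49: 16690 × 0.976 = 16289
50+: 11810 × 0.952 + 4473 × 0.317 = 11243 + 1418 = 12661
Net migration: 0–9 − 130 → 8725
End of period: [8725, 5019, 11160, 12497, 16289, 12661]
[period 3]
Births: 12497 × 0.377 = 4711  |  16289 × 0.217 = 3535 ⇒ total 8246
10–19: 8725 × 0.975 = 8507
20–29: 5019 × 0.97 = 4868
30–39: 11160 × 0.976 = 10892
40–49: 12497 × 0.976 = 12197
50+: 16289 × 0.952 + 12661 × 0.317 = 15507 + 4014 = 19521
Net migration: 0–9 − 130 → 8116
End of period: [8116, 8507, 4868, 10892, 12197, 19521]
Scenario B total after 3 periods: 64101
Difference B − A = 64101 − 62092 = 2009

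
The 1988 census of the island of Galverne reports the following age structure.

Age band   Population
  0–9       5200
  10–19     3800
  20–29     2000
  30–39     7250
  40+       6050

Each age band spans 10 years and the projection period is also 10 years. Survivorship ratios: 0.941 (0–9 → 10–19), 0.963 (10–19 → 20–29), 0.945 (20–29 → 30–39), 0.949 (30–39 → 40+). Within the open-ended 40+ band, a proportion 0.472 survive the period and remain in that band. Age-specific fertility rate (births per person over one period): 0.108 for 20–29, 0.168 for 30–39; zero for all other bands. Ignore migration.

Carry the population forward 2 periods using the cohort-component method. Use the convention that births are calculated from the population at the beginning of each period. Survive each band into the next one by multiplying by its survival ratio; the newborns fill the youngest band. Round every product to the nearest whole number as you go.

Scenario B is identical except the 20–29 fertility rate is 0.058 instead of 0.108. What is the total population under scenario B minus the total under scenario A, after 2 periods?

-277

(Groups numbered youngest = 1 to oldest = 5.)
After projecting period 1:
Births: 2000 * 0.108 = 216, 7250 * 0.168 = 1218 → 1434
Group 2: 5200 * 0.941 = 4893
Group 3: 3800 * 0.963 = 3659
Group 4: 2000 * 0.945 = 1890
Group 5: 7250 * 0.949 + 6050 * 0.472 = 6880 + 2856 = 9736
→ [1434, 4893, 3659, 1890, 9736]
After projecting period 2:
Births: 3659 * 0.108 = 395, 1890 * 0.168 = 318 → 713
Group 2: 1434 * 0.941 = 1349
Group 3: 4893 * 0.963 = 4712
Group 4: 3659 * 0.945 = 3458
Group 5: 1890 * 0.949 + 9736 * 0.472 = 1794 + 4595 = 6389
→ [713, 1349, 4712, 3458, 6389]
Scenario A total after 2 periods: 16621
Scenario B projection —
After projecting period 1:
Births: 2000 * 0.058 = 116, 7250 * 0.168 = 1218 → 1334
Group 2: 5200 * 0.941 = 4893
Group 3: 3800 * 0.963 = 3659
Group 4: 2000 * 0.945 = 1890
Group 5: 7250 * 0.949 + 6050 * 0.472 = 6880 + 2856 = 9736
→ [1334, 4893, 3659, 1890, 9736]
After projecting period 2:
Births: 3659 * 0.058 = 212, 1890 * 0.168 = 318 → 530
Group 2: 1334 * 0.941 = 1255
Group 3: 4893 * 0.963 = 4712
Group 4: 3659 * 0.945 = 3458
Group 5: 1890 * 0.949 + 9736 * 0.472 = 1794 + 4595 = 6389
→ [530, 1255, 4712, 3458, 6389]
Scenario B total after 2 periods: 16344
Difference B − A = 16344 − 16621 = -277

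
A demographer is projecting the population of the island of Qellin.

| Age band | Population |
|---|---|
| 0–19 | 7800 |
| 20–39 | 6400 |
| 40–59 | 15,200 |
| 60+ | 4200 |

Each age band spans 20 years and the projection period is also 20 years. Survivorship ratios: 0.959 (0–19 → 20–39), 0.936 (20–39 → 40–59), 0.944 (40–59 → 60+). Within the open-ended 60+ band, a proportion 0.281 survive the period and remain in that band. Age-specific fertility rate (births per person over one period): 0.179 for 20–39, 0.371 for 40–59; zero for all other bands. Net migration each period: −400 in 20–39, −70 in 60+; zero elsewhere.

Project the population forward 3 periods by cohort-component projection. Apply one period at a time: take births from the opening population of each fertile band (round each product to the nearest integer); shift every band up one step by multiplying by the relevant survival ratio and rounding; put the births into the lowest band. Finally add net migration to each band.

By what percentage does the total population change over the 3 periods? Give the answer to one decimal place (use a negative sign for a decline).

Period 1:
Births: 6400 × 0.179 = 1146  |  15200 × 0.371 = 5639 → 6785
20–39: 7800 × 0.959 = 7480
40–59: 6400 × 0.936 = 5990
60+: 15200 × 0.944 + 4200 × 0.281 = 14349 + 1180 = 15529
Net migration: 20–39 − 400 → 7080; 60+ − 70 → 15459
Giving 6785 / 7080 / 5990 / 15459.
Period 2:
Births: 7080 × 0.179 = 1267  |  5990 × 0.371 = 2222 → 3489
20–39: 6785 × 0.959 = 6507
40–59: 7080 × 0.936 = 6627
60+: 5990 × 0.944 + 15459 × 0.281 = 5655 + 4344 = 9999
Net migration: 20–39 − 400 → 6107; 60+ − 70 → 9929
Giving 3489 / 6107 / 6627 / 9929.
Period 3:
Births: 6107 × 0.179 = 1093  |  6627 × 0.371 = 2459 → 3552
20–39: 3489 × 0.959 = 3346
40–59: 6107 × 0.936 = 5716
60+: 6627 × 0.944 + 9929 × 0.281 = 6256 + 2790 = 9046
Net migration: 20–39 − 400 → 2946; 60+ − 70 → 8976
Giving 3552 / 2946 / 5716 / 8976.
Total: 33600 → 21190; change = -12410; percentage change = -36.9%

-36.9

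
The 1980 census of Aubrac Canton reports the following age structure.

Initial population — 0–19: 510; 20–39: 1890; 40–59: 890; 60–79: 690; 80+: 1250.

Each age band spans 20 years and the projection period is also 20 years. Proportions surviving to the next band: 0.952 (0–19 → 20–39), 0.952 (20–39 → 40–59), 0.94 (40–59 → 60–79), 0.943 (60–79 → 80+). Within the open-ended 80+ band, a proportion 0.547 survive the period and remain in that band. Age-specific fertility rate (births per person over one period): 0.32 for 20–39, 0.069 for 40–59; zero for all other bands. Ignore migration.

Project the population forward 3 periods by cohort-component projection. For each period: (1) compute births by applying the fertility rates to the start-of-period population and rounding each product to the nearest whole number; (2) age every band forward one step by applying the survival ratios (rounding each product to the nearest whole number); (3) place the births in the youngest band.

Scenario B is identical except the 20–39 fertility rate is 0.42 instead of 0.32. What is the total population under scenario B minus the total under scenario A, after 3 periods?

— Period 1 —
Births: 1890 * 0.32 = 605  |  890 * 0.069 = 61 ⇒ total 666
20–39: 510 * 0.952 = 486
40–59: 1890 * 0.952 = 1799
60–79: 890 * 0.94 = 837
80+: 690 * 0.943 + 1250 * 0.547 = 651 + 684 = 1335
→ [666, 486, 1799, 837, 1335]
— Period 2 —
Births: 486 * 0.32 = 156  |  1799 * 0.069 = 124 ⇒ total 280
20–39: 666 * 0.952 = 634
40–59: 486 * 0.952 = 463
60–79: 1799 * 0.94 = 1691
80+: 837 * 0.943 + 1335 * 0.547 = 789 + 730 = 1519
→ [280, 634, 463, 1691, 1519]
— Period 3 —
Births: 634 * 0.32 = 203  |  463 * 0.069 = 32 ⇒ total 235
20–39: 280 * 0.952 = 267
40–59: 634 * 0.952 = 604
60–79: 463 * 0.94 = 435
80+: 1691 * 0.943 + 1519 * 0.547 = 1595 + 831 = 2426
→ [235, 267, 604, 435, 2426]
Scenario A total after 3 periods: 3967
Scenario B projection —
— Period 1 —
Births: 1890 * 0.42 = 794  |  890 * 0.069 = 61 ⇒ total 855
20–39: 510 * 0.952 = 486
40–59: 1890 * 0.952 = 1799
60–79: 890 * 0.94 = 837
80+: 690 * 0.943 + 1250 * 0.547 = 651 + 684 = 1335
→ [855, 486, 1799, 837, 1335]
— Period 2 —
Births: 486 * 0.42 = 204  |  1799 * 0.069 = 124 ⇒ total 328
20–39: 855 * 0.952 = 814
40–59: 486 * 0.952 = 463
60–79: 1799 * 0.94 = 1691
80+: 837 * 0.943 + 1335 * 0.547 = 789 + 730 = 1519
→ [328, 814, 463, 1691, 1519]
— Period 3 —
Births: 814 * 0.42 = 342  |  463 * 0.069 = 32 ⇒ total 374
20–39: 328 * 0.952 = 312
40–59: 814 * 0.952 = 775
60–79: 463 * 0.94 = 435
80+: 1691 * 0.943 + 1519 * 0.547 = 1595 + 831 = 2426
→ [374, 312, 775, 435, 2426]
Scenario B total after 3 periods: 4322
Difference B − A = 4322 − 3967 = 355

355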